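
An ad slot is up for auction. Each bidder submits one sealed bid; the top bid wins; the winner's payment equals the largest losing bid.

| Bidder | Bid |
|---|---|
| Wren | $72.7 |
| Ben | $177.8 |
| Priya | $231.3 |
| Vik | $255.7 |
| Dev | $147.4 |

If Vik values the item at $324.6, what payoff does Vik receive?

$93.3

Highest bid: Vik at $255.7, so Vik wins.
Second-highest bid: Priya at $231.3 — that is the price the winner pays.
Vik's payoff = value − price = $324.6 − $231.3 = $93.3.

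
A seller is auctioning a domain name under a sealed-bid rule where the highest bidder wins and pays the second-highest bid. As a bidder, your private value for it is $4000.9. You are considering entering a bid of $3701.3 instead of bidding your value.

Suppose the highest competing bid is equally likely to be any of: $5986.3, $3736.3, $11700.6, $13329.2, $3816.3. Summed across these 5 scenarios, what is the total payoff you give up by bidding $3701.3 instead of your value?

$449.2

The deviation costs you only when the competing bid falls strictly between $3701.3 and $4000.9; elsewhere both bids give the same outcome.
$5986.3: outcomes coincide → loss $0.
$3736.3: truthful payoff $264.6, deviation payoff $0 → loss $264.6.
$11700.6: outcomes coincide → loss $0.
$13329.2: outcomes coincide → loss $0.
$3816.3: truthful payoff $184.6, deviation payoff $0 → loss $184.6.
Total loss = $264.6 + $184.6 = $449.2.
Truthful bidding weakly dominates here: raising your bid can only win items priced above your value, and lowering it can only forfeit items priced below.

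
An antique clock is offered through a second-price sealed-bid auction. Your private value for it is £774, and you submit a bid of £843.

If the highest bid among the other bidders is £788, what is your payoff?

−£14

Your bid £843 exceeds the highest competing bid £788, so you win.
In a second-price auction the winner pays the second-highest bid, £788.
Payoff = value − price = £774 − £788 = −£14.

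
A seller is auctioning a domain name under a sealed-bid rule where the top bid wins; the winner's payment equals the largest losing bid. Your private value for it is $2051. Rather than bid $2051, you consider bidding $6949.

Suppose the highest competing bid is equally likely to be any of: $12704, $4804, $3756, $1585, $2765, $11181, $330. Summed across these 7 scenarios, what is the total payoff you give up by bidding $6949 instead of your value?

The deviation costs you only when the competing bid falls strictly between $2051 and $6949; elsewhere both bids give the same outcome.
$12704: outcomes coincide → loss $0.
$4804: truthful payoff $0, deviation payoff −$2753 → loss $2753.
$3756: truthful payoff $0, deviation payoff −$1705 → loss $1705.
$1585: outcomes coincide → loss $0.
$2765: truthful payoff $0, deviation payoff −$714 → loss $714.
$11181: outcomes coincide → loss $0.
$330: outcomes coincide → loss $0.
Total loss = $2753 + $1705 + $714 = $5172.
In a second-price auction your bid sets only whether you win, not what you pay, so bidding your true value is weakly dominant.

$5172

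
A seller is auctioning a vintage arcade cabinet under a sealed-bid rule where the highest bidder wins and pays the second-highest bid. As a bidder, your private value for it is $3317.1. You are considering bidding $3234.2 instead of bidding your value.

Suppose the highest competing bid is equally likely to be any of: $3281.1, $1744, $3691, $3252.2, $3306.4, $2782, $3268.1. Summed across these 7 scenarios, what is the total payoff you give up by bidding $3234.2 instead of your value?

The deviation costs you only when the competing bid falls strictly between $3234.2 and $3317.1; elsewhere both bids give the same outcome.
$3281.1: truthful payoff $36, deviation payoff $0 → loss $36.
$1744: outcomes coincide → loss $0.
$3691: outcomes coincide → loss $0.
$3252.2: truthful payoff $64.9, deviation payoff $0 → loss $64.9.
$3306.4: truthful payoff $10.7, deviation payoff $0 → loss $10.7.
$2782: outcomes coincide → loss $0.
$3268.1: truthful payoff $49, deviation payoff $0 → loss $49.
Total loss = $36 + $64.9 + $10.7 + $49 = $160.6.

$160.6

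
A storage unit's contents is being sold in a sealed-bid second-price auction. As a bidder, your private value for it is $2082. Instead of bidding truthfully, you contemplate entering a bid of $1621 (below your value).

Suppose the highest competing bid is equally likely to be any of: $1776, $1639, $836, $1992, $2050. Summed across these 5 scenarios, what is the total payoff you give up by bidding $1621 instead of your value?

$871

The deviation costs you only when the competing bid falls strictly between $1621 and $2082; elsewhere both bids give the same outcome.
$1776: truthful payoff $306, deviation payoff $0 → loss $306.
$1639: truthful payoff $443, deviation payoff $0 → loss $443.
$836: outcomes coincide → loss $0.
$1992: truthful payoff $90, deviation payoff $0 → loss $90.
$2050: truthful payoff $32, deviation payoff $0 → loss $32.
Total loss = $306 + $443 + $90 + $32 = $871.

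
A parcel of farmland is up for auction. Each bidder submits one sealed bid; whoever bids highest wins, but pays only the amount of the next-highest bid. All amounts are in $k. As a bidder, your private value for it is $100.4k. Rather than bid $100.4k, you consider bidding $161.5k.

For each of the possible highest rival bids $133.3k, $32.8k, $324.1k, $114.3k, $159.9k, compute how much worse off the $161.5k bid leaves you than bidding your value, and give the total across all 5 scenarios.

$106.3k

The deviation costs you only when the competing bid falls strictly between $100.4k and $161.5k; elsewhere both bids give the same outcome.
$133.3k: truthful payoff $0k, deviation payoff −$32.9k → loss $32.9k.
$32.8k: outcomes coincide → loss $0k.
$324.1k: outcomes coincide → loss $0k.
$114.3k: truthful payoff $0k, deviation payoff −$13.9k → loss $13.9k.
$159.9k: truthful payoff $0k, deviation payoff −$59.5k → loss $59.5k.
Total loss = $32.9k + $13.9k + $59.5k = $106.3k.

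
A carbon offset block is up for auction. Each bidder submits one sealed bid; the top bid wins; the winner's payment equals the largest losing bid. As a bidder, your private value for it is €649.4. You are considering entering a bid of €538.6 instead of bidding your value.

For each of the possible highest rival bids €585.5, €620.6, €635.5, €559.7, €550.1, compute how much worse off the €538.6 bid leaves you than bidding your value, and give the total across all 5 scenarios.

€295.6

The deviation costs you only when the competing bid falls strictly between €538.6 and €649.4; elsewhere both bids give the same outcome.
€585.5: truthful payoff €63.9, deviation payoff €0 → loss €63.9.
€620.6: truthful payoff €28.8, deviation payoff €0 → loss €28.8.
€635.5: truthful payoff €13.9, deviation payoff €0 → loss €13.9.
€559.7: truthful payoff €89.7, deviation payoff €0 → loss €89.7.
€550.1: truthful payoff €99.3, deviation payoff €0 → loss €99.3.
Total loss = €63.9 + €28.8 + €13.9 + €89.7 + €99.3 = €295.6.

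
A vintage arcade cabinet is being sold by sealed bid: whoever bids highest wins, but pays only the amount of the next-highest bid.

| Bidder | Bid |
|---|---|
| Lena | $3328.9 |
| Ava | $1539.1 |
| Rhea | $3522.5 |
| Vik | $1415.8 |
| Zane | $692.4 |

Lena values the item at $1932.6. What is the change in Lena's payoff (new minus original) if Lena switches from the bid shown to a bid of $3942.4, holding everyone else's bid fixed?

The highest bid among the other bidders is $3522.5; Lena's bid doesn't change that.
Original bid $3328.9: Lena is not highest (top rival bid is $3522.5); payoff $0.
Alternative bid $3942.4: Lena is highest, pays the top rival bid $3522.5; payoff $1932.6 − $3522.5 = −$1589.9.
Change in payoff = −$1589.9 − ($0) = −$1589.9.

−$1589.9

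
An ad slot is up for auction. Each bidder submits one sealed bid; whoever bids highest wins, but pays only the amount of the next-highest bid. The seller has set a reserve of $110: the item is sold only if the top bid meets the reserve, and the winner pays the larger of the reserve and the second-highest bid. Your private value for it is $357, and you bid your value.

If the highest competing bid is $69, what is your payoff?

$247

Your bid $357 is the highest and exceeds the reserve.
Price = max(second-highest bid, reserve) = max($69, $110) = $110.
Payoff = $357 − $110 = $247.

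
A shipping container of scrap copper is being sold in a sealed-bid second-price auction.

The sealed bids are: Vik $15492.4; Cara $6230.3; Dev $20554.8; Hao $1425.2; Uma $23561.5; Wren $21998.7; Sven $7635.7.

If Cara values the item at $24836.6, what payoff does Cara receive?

$0

Highest bid: Uma at $23561.5, so Uma wins.
Second-highest bid: Wren at $21998.7 — that is the price the winner pays.
Cara did not win, so Cara pays nothing and receives nothing: payoff $0.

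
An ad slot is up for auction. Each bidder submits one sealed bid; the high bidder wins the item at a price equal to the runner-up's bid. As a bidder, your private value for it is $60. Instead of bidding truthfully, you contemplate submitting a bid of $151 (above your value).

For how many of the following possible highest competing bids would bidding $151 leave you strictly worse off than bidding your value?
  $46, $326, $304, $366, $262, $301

0

The deviation hurts exactly when the highest competing bid lies strictly between $60 and $151 — overbidding then wins at a price above your value.
$46: below both → same outcome either way.
$326: above both → same outcome either way.
$304: above both → same outcome either way.
$366: above both → same outcome either way.
$262: above both → same outcome either way.
$301: above both → same outcome either way.
Count: 0.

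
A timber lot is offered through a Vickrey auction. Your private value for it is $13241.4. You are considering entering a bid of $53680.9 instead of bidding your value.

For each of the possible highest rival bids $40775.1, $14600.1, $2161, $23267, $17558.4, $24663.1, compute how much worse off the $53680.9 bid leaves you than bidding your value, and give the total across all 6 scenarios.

$54656.7

The deviation costs you only when the competing bid falls strictly between $13241.4 and $53680.9; elsewhere both bids give the same outcome.
$40775.1: truthful payoff $0, deviation payoff −$27533.7 → loss $27533.7.
$14600.1: truthful payoff $0, deviation payoff −$1358.7 → loss $1358.7.
$2161: outcomes coincide → loss $0.
$23267: truthful payoff $0, deviation payoff −$10025.6 → loss $10025.6.
$17558.4: truthful payoff $0, deviation payoff −$4317 → loss $4317.
$24663.1: truthful payoff $0, deviation payoff −$11421.7 → loss $11421.7.
Total loss = $27533.7 + $1358.7 + $10025.6 + $4317 + $11421.7 = $54656.7.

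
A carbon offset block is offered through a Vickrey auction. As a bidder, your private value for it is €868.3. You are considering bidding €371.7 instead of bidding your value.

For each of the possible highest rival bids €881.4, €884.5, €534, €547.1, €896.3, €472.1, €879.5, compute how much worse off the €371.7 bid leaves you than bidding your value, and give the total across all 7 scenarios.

€1051.7

The deviation costs you only when the competing bid falls strictly between €371.7 and €868.3; elsewhere both bids give the same outcome.
€881.4: outcomes coincide → loss €0.
€884.5: outcomes coincide → loss €0.
€534: truthful payoff €334.3, deviation payoff €0 → loss €334.3.
€547.1: truthful payoff €321.2, deviation payoff €0 → loss €321.2.
€896.3: outcomes coincide → loss €0.
€472.1: truthful payoff €396.2, deviation payoff €0 → loss €396.2.
€879.5: outcomes coincide → loss €0.
Total loss = €334.3 + €321.2 + €396.2 = €1051.7.
Truthful bidding weakly dominates here: raising your bid can only win items priced above your value, and lowering it can only forfeit items priced below.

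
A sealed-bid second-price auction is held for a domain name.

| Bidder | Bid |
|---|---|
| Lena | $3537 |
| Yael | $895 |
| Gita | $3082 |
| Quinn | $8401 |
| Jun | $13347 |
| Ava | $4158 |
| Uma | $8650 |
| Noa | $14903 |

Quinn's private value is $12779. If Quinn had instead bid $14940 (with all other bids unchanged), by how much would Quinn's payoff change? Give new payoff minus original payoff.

The highest bid among the other bidders is $14903; Quinn's bid doesn't change that.
Original bid $8401: Quinn is not highest (top rival bid is $14903); payoff $0.
Alternative bid $14940: Quinn is highest, pays the top rival bid $14903; payoff $12779 − $14903 = −$2124.
Change in payoff = −$2124 − ($0) = −$2124.

−$2124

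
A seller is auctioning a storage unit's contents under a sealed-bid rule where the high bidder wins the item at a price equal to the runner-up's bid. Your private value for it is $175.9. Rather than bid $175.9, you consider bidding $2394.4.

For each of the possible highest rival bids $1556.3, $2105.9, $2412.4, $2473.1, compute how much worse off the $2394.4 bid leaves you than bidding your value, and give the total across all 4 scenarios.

The deviation costs you only when the competing bid falls strictly between $175.9 and $2394.4; elsewhere both bids give the same outcome.
$1556.3: truthful payoff $0, deviation payoff −$1380.4 → loss $1380.4.
$2105.9: truthful payoff $0, deviation payoff −$1930 → loss $1930.
$2412.4: outcomes coincide → loss $0.
$2473.1: outcomes coincide → loss $0.
Total loss = $1380.4 + $1930 = $3310.4.
In a second-price auction your bid sets only whether you win, not what you pay, so bidding your true value is weakly dominant.

$3310.4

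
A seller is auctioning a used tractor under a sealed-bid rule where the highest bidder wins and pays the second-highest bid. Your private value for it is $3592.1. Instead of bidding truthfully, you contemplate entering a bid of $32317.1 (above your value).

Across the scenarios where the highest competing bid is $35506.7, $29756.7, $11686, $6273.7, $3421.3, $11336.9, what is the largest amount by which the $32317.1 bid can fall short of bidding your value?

$35506.7: same outcome either way → loss $0.
$29756.7: truthful gives $0, deviation gives −$26164.6 → loss $26164.6.
$11686: truthful gives $0, deviation gives −$8093.9 → loss $8093.9.
$6273.7: truthful gives $0, deviation gives −$2681.6 → loss $2681.6.
$3421.3: same outcome either way → loss $0.
$11336.9: truthful gives $0, deviation gives −$7744.8 → loss $7744.8.
Maximum loss: $26164.6.

$26164.6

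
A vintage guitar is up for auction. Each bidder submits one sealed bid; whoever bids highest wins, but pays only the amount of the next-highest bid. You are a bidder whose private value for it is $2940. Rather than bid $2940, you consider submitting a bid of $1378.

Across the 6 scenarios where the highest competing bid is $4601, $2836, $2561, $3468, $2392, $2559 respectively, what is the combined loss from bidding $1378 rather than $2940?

The deviation costs you only when the competing bid falls strictly between $1378 and $2940; elsewhere both bids give the same outcome.
$4601: outcomes coincide → loss $0.
$2836: truthful payoff $104, deviation payoff $0 → loss $104.
$2561: truthful payoff $379, deviation payoff $0 → loss $379.
$3468: outcomes coincide → loss $0.
$2392: truthful payoff $548, deviation payoff $0 → loss $548.
$2559: truthful payoff $381, deviation payoff $0 → loss $381.
Total loss = $104 + $379 + $548 + $381 = $1412.

$1412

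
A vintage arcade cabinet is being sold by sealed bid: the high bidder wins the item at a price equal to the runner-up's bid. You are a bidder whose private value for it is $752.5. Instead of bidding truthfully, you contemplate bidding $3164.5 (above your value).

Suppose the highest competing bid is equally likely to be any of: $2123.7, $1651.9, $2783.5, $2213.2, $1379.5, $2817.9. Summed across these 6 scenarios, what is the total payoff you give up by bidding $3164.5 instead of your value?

$8454.7

The deviation costs you only when the competing bid falls strictly between $752.5 and $3164.5; elsewhere both bids give the same outcome.
$2123.7: truthful payoff $0, deviation payoff −$1371.2 → loss $1371.2.
$1651.9: truthful payoff $0, deviation payoff −$899.4 → loss $899.4.
$2783.5: truthful payoff $0, deviation payoff −$2031 → loss $2031.
$2213.2: truthful payoff $0, deviation payoff −$1460.7 → loss $1460.7.
$1379.5: truthful payoff $0, deviation payoff −$627 → loss $627.
$2817.9: truthful payoff $0, deviation payoff −$2065.4 → loss $2065.4.
Total loss = $1371.2 + $899.4 + $2031 + $1460.7 + $627 + $2065.4 = $8454.7.
Truthful bidding weakly dominates here: raising your bid can only win items priced above your value, and lowering it can only forfeit items priced below.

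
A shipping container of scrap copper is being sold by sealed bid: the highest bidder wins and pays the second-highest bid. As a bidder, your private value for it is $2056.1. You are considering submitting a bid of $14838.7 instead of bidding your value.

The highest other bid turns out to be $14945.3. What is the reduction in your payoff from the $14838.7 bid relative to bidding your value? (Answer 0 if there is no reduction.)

$0

Bidding your value $2056.1: you lose (since $2056.1 < $14945.3). Payoff $0.
Bidding $14838.7: you lose. Payoff $0.
Difference = $0 − $0 = $0; both bids lead to the same outcome because the competing bid is above both your value and your alternative bid.
In a second-price auction your bid sets only whether you win, not what you pay, so bidding your true value is weakly dominant.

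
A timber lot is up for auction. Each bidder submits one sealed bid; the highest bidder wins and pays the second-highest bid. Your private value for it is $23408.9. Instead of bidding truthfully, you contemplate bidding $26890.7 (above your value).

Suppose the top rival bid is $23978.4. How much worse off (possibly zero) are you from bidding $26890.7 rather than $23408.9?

Bidding your value $23408.9: you lose (since $23408.9 < $23978.4). Payoff $0.
Bidding $26890.7: you win and pay $23978.4. Payoff $23408.9 − $23978.4 = −$569.5.
The competing bid $23978.4 lies between your value and your inflated bid, so overbidding wins an item priced above your value.
Loss from deviating = $0 − (−$569.5) = $569.5.

$569.5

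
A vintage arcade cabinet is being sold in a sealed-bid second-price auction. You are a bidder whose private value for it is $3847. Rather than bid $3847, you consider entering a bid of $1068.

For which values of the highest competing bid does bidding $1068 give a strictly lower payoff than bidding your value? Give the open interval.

($1068, $3847)

If the competing bid is below $1068, both bids win at the same price — no difference.
If it is above $3847, both bids lose — no difference.
If it lies strictly between $1068 and $3847, bidding your value wins at a price below your value (positive payoff) while bidding $1068 loses (payoff 0).
So the deviation strictly hurts on the open interval ($1068, $3847).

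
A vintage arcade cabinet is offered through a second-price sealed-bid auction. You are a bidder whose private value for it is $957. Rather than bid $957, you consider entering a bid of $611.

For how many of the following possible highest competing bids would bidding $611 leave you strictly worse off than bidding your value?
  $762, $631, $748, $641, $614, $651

6

The deviation hurts exactly when the highest competing bid lies strictly between $611 and $957 — underbidding then forfeits a profitable win.
$762: inside the interval → strictly worse (loss $195).
$631: inside the interval → strictly worse (loss $326).
$748: inside the interval → strictly worse (loss $209).
$641: inside the interval → strictly worse (loss $316).
$614: inside the interval → strictly worse (loss $343).
$651: inside the interval → strictly worse (loss $306).
Count: 6.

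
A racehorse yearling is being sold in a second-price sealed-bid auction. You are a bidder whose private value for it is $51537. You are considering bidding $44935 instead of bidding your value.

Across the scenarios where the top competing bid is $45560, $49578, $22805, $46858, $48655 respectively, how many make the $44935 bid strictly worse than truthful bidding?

The deviation hurts exactly when the highest competing bid lies strictly between $44935 and $51537 — underbidding then forfeits a profitable win.
$45560: inside the interval → strictly worse (loss $5977).
$49578: inside the interval → strictly worse (loss $1959).
$22805: below both → same outcome either way.
$46858: inside the interval → strictly worse (loss $4679).
$48655: inside the interval → strictly worse (loss $2882).
Count: 4.

4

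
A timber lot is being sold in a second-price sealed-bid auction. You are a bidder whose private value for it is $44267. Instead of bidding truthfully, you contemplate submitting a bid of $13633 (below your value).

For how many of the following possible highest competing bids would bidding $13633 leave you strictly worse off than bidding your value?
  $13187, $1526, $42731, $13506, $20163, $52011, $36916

The deviation hurts exactly when the highest competing bid lies strictly between $13633 and $44267 — underbidding then forfeits a profitable win.
$13187: below both → same outcome either way.
$1526: below both → same outcome either way.
$42731: inside the interval → strictly worse (loss $1536).
$13506: below both → same outcome either way.
$20163: inside the interval → strictly worse (loss $24104).
$52011: above both → same outcome either way.
$36916: inside the interval → strictly worse (loss $7351).
Count: 3.

3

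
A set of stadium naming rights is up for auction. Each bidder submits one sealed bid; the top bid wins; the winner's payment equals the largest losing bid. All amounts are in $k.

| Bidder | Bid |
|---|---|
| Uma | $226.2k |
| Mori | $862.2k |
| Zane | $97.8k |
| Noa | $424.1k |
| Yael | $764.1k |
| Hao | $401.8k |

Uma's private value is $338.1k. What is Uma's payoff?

Highest bid: Mori at $862.2k, so Mori wins.
Second-highest bid: Yael at $764.1k — that is the price the winner pays.
Uma did not win, so Uma pays nothing and receives nothing: payoff $0k.

$0k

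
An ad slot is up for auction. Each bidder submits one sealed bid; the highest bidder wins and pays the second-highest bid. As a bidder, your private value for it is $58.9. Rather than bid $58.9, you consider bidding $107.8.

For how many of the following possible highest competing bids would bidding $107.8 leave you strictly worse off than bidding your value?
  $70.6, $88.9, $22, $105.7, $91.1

The deviation hurts exactly when the highest competing bid lies strictly between $58.9 and $107.8 — overbidding then wins at a price above your value.
$70.6: inside the interval → strictly worse (loss $11.7).
$88.9: inside the interval → strictly worse (loss $30).
$22: below both → same outcome either way.
$105.7: inside the interval → strictly worse (loss $46.8).
$91.1: inside the interval → strictly worse (loss $32.2).
Count: 4.

4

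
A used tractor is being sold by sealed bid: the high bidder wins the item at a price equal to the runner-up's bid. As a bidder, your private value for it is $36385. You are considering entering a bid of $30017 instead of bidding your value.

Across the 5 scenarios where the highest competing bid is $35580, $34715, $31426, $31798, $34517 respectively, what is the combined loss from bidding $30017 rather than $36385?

$13889

The deviation costs you only when the competing bid falls strictly between $30017 and $36385; elsewhere both bids give the same outcome.
$35580: truthful payoff $805, deviation payoff $0 → loss $805.
$34715: truthful payoff $1670, deviation payoff $0 → loss $1670.
$31426: truthful payoff $4959, deviation payoff $0 → loss $4959.
$31798: truthful payoff $4587, deviation payoff $0 → loss $4587.
$34517: truthful payoff $1868, deviation payoff $0 → loss $1868.
Total loss = $805 + $1670 + $4959 + $4587 + $1868 = $13889.
Because the price is fixed by the runner-up's bid, deviating from your value can only change a good outcome into a bad one — never the reverse.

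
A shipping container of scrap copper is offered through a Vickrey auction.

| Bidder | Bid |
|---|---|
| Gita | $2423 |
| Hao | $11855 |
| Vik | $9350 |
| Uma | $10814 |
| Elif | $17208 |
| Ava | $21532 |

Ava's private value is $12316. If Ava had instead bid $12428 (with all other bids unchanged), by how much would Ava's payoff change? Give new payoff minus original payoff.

The highest bid among the other bidders is $17208; Ava's bid doesn't change that.
Original bid $21532: Ava is highest, pays the top rival bid $17208; payoff $12316 − $17208 = −$4892.
Alternative bid $12428: Ava is not highest (top rival bid is $17208); payoff $0.
Change in payoff = $0 − (−$4892) = $4892.

$4892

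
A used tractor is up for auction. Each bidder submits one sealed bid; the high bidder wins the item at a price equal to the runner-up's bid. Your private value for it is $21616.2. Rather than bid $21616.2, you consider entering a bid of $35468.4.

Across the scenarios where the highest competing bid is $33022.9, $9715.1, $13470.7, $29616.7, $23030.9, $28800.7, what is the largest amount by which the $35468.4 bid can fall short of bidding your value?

$33022.9: truthful gives $0, deviation gives −$11406.7 → loss $11406.7.
$9715.1: same outcome either way → loss $0.
$13470.7: same outcome either way → loss $0.
$29616.7: truthful gives $0, deviation gives −$8000.5 → loss $8000.5.
$23030.9: truthful gives $0, deviation gives −$1414.7 → loss $1414.7.
$28800.7: truthful gives $0, deviation gives −$7184.5 → loss $7184.5.
Maximum loss: $11406.7.

$11406.7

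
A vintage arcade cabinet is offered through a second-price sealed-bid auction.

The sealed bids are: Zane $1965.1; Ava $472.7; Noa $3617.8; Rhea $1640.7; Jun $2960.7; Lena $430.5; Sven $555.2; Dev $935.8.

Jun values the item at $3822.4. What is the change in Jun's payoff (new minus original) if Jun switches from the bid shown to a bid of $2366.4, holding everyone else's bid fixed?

The highest bid among the other bidders is $3617.8; Jun's bid doesn't change that.
Original bid $2960.7: Jun is not highest (top rival bid is $3617.8); payoff $0.
Alternative bid $2366.4: Jun is not highest (top rival bid is $3617.8); payoff $0.
Change in payoff = $0 − ($0) = $0.

$0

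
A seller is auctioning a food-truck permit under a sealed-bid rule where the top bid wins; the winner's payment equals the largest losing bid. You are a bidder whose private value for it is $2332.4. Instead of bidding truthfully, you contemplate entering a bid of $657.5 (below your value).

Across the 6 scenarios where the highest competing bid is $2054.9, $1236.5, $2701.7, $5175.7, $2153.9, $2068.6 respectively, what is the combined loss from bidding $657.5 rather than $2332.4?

$1815.7

The deviation costs you only when the competing bid falls strictly between $657.5 and $2332.4; elsewhere both bids give the same outcome.
$2054.9: truthful payoff $277.5, deviation payoff $0 → loss $277.5.
$1236.5: truthful payoff $1095.9, deviation payoff $0 → loss $1095.9.
$2701.7: outcomes coincide → loss $0.
$5175.7: outcomes coincide → loss $0.
$2153.9: truthful payoff $178.5, deviation payoff $0 → loss $178.5.
$2068.6: truthful payoff $263.8, deviation payoff $0 → loss $263.8.
Total loss = $277.5 + $1095.9 + $178.5 + $263.8 = $1815.7.
Truthful bidding weakly dominates here: raising your bid can only win items priced above your value, and lowering it can only forfeit items priced below.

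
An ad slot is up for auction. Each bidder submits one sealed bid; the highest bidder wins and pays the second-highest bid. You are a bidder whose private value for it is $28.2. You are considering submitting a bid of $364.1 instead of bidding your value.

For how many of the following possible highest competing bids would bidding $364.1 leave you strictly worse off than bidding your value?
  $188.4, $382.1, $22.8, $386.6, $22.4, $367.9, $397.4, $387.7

1

The deviation hurts exactly when the highest competing bid lies strictly between $28.2 and $364.1 — overbidding then wins at a price above your value.
$188.4: inside the interval → strictly worse (loss $160.2).
$382.1: above both → same outcome either way.
$22.8: below both → same outcome either way.
$386.6: above both → same outcome either way.
$22.4: below both → same outcome either way.
$367.9: above both → same outcome either way.
$397.4: above both → same outcome either way.
$387.7: above both → same outcome either way.
Count: 1.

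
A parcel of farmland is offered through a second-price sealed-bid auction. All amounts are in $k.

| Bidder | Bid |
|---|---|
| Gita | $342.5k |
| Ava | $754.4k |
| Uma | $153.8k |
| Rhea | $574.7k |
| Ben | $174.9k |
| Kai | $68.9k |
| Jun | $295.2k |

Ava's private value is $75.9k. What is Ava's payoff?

Highest bid: Ava at $754.4k, so Ava wins.
Second-highest bid: Rhea at $574.7k — that is the price the winner pays.
Ava's payoff = value − price = $75.9k − $574.7k = −$498.8k.

−$498.8k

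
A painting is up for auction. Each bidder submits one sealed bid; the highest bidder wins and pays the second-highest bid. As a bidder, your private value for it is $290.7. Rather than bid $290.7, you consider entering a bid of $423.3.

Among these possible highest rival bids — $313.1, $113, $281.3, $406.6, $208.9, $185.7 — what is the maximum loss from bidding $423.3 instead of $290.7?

$115.9

$313.1: truthful gives $0, deviation gives −$22.4 → loss $22.4.
$113: same outcome either way → loss $0.
$281.3: same outcome either way → loss $0.
$406.6: truthful gives $0, deviation gives −$115.9 → loss $115.9.
$208.9: same outcome either way → loss $0.
$185.7: same outcome either way → loss $0.
Maximum loss: $115.9.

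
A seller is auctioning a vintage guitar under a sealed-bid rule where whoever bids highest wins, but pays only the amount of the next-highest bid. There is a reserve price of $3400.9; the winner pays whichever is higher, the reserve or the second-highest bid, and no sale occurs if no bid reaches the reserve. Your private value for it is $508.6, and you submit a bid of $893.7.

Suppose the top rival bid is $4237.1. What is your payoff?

Your bid $893.7 is below the highest competing bid $4237.1, so you lose. Payoff $0.

$0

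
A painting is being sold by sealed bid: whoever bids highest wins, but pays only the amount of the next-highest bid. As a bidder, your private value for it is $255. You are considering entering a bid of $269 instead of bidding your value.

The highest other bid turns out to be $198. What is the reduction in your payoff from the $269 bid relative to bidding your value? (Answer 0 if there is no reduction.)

Bidding your value $255: you win (since $255 > $198) and pay $198. Payoff $57.
Bidding $269: you win and pay $198. Payoff $255 − $198 = $57.
Difference = $57 − $57 = $0; both bids lead to the same outcome because the competing bid is below both your value and your alternative bid.

$0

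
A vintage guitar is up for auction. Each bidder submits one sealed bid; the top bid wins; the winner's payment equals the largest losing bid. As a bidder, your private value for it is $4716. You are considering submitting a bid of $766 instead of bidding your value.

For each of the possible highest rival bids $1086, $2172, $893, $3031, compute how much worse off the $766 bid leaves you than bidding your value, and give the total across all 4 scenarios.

$11682

The deviation costs you only when the competing bid falls strictly between $766 and $4716; elsewhere both bids give the same outcome.
$1086: truthful payoff $3630, deviation payoff $0 → loss $3630.
$2172: truthful payoff $2544, deviation payoff $0 → loss $2544.
$893: truthful payoff $3823, deviation payoff $0 → loss $3823.
$3031: truthful payoff $1685, deviation payoff $0 → loss $1685.
Total loss = $3630 + $2544 + $3823 + $1685 = $11682.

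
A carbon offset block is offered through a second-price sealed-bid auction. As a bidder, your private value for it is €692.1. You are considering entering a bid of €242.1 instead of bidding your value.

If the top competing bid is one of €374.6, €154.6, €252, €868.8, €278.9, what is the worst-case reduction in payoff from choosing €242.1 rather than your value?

€374.6: truthful gives €317.5, deviation gives €0 → loss €317.5.
€154.6: same outcome either way → loss €0.
€252: truthful gives €440.1, deviation gives €0 → loss €440.1.
€868.8: same outcome either way → loss €0.
€278.9: truthful gives €413.2, deviation gives €0 → loss €413.2.
Maximum loss: €440.1.

€440.1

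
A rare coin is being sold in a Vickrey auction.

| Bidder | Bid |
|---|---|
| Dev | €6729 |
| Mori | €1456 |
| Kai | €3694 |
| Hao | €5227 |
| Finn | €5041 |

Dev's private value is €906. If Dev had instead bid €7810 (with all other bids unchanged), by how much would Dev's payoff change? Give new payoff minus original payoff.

€0

The highest bid among the other bidders is €5227; Dev's bid doesn't change that.
Original bid €6729: Dev is highest, pays the top rival bid €5227; payoff €906 − €5227 = −€4321.
Alternative bid €7810: Dev is highest, pays the top rival bid €5227; payoff €906 − €5227 = −€4321.
Change in payoff = −€4321 − (−€4321) = €0.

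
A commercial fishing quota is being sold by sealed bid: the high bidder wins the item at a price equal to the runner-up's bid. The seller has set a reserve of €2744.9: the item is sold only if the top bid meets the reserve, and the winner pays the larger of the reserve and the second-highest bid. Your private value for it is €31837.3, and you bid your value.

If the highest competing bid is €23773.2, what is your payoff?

€8064.1

Your bid €31837.3 is the highest and exceeds the reserve.
Price = max(second-highest bid, reserve) = max(€23773.2, €2744.9) = €23773.2.
Payoff = €31837.3 − €23773.2 = €8064.1.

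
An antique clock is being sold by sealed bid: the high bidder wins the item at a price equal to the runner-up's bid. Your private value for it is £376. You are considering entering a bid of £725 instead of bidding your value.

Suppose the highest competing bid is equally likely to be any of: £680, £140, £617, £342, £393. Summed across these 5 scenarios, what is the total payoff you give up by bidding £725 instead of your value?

£562

The deviation costs you only when the competing bid falls strictly between £376 and £725; elsewhere both bids give the same outcome.
£680: truthful payoff £0, deviation payoff −£304 → loss £304.
£140: outcomes coincide → loss £0.
£617: truthful payoff £0, deviation payoff −£241 → loss £241.
£342: outcomes coincide → loss £0.
£393: truthful payoff £0, deviation payoff −£17 → loss £17.
Total loss = £304 + £241 + £17 = £562.
In a second-price auction your bid sets only whether you win, not what you pay, so bidding your true value is weakly dominant.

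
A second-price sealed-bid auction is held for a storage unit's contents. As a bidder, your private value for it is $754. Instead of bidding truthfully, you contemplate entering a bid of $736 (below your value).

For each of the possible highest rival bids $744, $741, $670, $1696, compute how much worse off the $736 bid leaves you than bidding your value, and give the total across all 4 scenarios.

The deviation costs you only when the competing bid falls strictly between $736 and $754; elsewhere both bids give the same outcome.
$744: truthful payoff $10, deviation payoff $0 → loss $10.
$741: truthful payoff $13, deviation payoff $0 → loss $13.
$670: outcomes coincide → loss $0.
$1696: outcomes coincide → loss $0.
Total loss = $10 + $13 = $23.

$23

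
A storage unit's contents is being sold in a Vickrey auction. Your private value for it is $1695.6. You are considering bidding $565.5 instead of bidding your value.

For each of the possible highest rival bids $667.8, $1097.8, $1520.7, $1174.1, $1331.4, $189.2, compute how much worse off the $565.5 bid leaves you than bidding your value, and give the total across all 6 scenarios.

The deviation costs you only when the competing bid falls strictly between $565.5 and $1695.6; elsewhere both bids give the same outcome.
$667.8: truthful payoff $1027.8, deviation payoff $0 → loss $1027.8.
$1097.8: truthful payoff $597.8, deviation payoff $0 → loss $597.8.
$1520.7: truthful payoff $174.9, deviation payoff $0 → loss $174.9.
$1174.1: truthful payoff $521.5, deviation payoff $0 → loss $521.5.
$1331.4: truthful payoff $364.2, deviation payoff $0 → loss $364.2.
$189.2: outcomes coincide → loss $0.
Total loss = $1027.8 + $597.8 + $174.9 + $521.5 + $364.2 = $2686.2.

$2686.2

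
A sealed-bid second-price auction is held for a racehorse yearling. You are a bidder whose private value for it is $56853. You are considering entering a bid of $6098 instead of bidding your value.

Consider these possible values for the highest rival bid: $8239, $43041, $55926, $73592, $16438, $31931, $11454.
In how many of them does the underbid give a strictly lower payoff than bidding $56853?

6

The deviation hurts exactly when the highest competing bid lies strictly between $6098 and $56853 — underbidding then forfeits a profitable win.
$8239: inside the interval → strictly worse (loss $48614).
$43041: inside the interval → strictly worse (loss $13812).
$55926: inside the interval → strictly worse (loss $927).
$73592: above both → same outcome either way.
$16438: inside the interval → strictly worse (loss $40415).
$31931: inside the interval → strictly worse (loss $24922).
$11454: inside the interval → strictly worse (loss $45399).
Count: 6.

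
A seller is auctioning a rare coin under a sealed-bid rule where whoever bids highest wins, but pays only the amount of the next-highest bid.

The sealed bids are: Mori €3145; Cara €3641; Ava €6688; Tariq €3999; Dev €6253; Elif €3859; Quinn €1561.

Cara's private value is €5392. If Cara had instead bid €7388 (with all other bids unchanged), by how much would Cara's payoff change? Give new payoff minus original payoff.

The highest bid among the other bidders is €6688; Cara's bid doesn't change that.
Original bid €3641: Cara is not highest (top rival bid is €6688); payoff €0.
Alternative bid €7388: Cara is highest, pays the top rival bid €6688; payoff €5392 − €6688 = −€1296.
Change in payoff = −€1296 − (€0) = −€1296.

−€1296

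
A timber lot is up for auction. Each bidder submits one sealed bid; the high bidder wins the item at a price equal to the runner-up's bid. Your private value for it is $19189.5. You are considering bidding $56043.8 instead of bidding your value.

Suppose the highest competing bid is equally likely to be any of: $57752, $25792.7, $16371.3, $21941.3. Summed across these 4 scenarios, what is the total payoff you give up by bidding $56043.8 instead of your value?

$9355

The deviation costs you only when the competing bid falls strictly between $19189.5 and $56043.8; elsewhere both bids give the same outcome.
$57752: outcomes coincide → loss $0.
$25792.7: truthful payoff $0, deviation payoff −$6603.2 → loss $6603.2.
$16371.3: outcomes coincide → loss $0.
$21941.3: truthful payoff $0, deviation payoff −$2751.8 → loss $2751.8.
Total loss = $6603.2 + $2751.8 = $9355.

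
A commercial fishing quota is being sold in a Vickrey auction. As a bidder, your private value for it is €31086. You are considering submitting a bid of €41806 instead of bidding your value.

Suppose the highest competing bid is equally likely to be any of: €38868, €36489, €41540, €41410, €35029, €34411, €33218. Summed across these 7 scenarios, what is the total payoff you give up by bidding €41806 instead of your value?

The deviation costs you only when the competing bid falls strictly between €31086 and €41806; elsewhere both bids give the same outcome.
€38868: truthful payoff €0, deviation payoff −€7782 → loss €7782.
€36489: truthful payoff €0, deviation payoff −€5403 → loss €5403.
€41540: truthful payoff €0, deviation payoff −€10454 → loss €10454.
€41410: truthful payoff €0, deviation payoff −€10324 → loss €10324.
€35029: truthful payoff €0, deviation payoff −€3943 → loss €3943.
€34411: truthful payoff €0, deviation payoff −€3325 → loss €3325.
€33218: truthful payoff €0, deviation payoff −€2132 → loss €2132.
Total loss = €7782 + €5403 + €10454 + €10324 + €3943 + €3325 + €2132 = €43363.

€43363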